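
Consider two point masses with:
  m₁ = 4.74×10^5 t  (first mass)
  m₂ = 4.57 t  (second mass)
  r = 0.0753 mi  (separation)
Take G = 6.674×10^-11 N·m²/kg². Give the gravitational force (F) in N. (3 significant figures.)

0.00984 N

From Newton's law of gravitation: F = Gm₁m₂/r².
m₁ = 4.74×10^5 t = 4.740×10^8 kg; m₂ = 4.57 t = 4570 kg; r = 0.0753 mi = 121.2 m; G = 6.674×10^-11 N·m²/kg².
F = 0.009844 N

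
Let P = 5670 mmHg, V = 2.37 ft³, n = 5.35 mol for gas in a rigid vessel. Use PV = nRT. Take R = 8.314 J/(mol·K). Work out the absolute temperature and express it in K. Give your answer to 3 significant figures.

1140 K

From the ideal-gas law: T = PV/(nR).
P = 5670 mmHg = 7.559×10^5 Pa; V = 2.37 ft³ = 0.06711 m³; n = 5.35 mol; R = 8.314 J/(mol·K).
T = 1141 K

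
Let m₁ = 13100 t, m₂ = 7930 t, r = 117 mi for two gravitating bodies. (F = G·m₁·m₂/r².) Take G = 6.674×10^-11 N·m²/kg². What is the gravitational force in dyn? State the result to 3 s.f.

0.0196 dyn

From Newton's law of gravitation: F = Gm₁m₂/r².
m₁ = 13100 t = 1.310×10^7 kg; m₂ = 7930 t = 7.930×10^6 kg; r = 117 mi = 1.883×10^5 m; G = 6.674×10^-11 N·m²/kg².
F = 1.956×10^-7 N
1.956×10^-7 N × (1 dyn / 1.000×10^-5 N) = 0.01956 dyn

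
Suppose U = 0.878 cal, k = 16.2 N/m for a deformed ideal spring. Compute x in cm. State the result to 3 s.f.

Rearranging: x = √(2U/k).
U = 0.878 cal = 3.674 J; k = 16.2 N/m.
x = 0.6734 m
0.6734 m × (1 cm / 0.01000 m) = 67.34 cm

67.3 cm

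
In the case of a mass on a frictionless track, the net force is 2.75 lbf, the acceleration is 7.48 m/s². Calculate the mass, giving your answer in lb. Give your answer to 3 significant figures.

3.61 lb

From Newton's second law: m = F/a.
F = 2.75 lbf = 12.23 N; a = 7.48 m/s².
m = 1.635 kg
1.635 kg × (1 lb / 0.4536 kg) = 3.605 lb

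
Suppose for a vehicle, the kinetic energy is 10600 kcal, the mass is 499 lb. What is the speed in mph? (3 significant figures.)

1400 mph

Solving KE = ½mv² for v: v = √(2·KE/m).
KE = 10600 kcal = 4.435×10^7 J; m = 499 lb = 226.3 kg.
v = 626.0 m/s
626.0 m/s × (1 mph / 0.4470 m/s) = 1400 mph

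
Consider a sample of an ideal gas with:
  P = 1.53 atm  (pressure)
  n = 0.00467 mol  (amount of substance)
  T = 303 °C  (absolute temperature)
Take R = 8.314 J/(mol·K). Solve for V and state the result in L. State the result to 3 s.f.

0.144 L

Rearranging: V = nRT/P.
P = 1.53 atm = 1.550×10^5 Pa; n = 0.00467 mol; T = 303 °C = 576.1 K; R = 8.314 J/(mol·K).
V = 1.443×10^-4 m³
1.443×10^-4 m³ × (1 L / 0.001000 m³) = 0.1443 L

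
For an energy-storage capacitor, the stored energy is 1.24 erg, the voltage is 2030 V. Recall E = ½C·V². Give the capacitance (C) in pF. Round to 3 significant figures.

0.0602 pF

Rearranging E = ½C·V² for C: C = 2E/V².
E = 1.24 erg = 1.240×10^-7 J; V = 2030 V.
C = 6.018×10^-14 F
6.018×10^-14 F × (1 pF / 1.000×10^-12 F) = 0.06018 pF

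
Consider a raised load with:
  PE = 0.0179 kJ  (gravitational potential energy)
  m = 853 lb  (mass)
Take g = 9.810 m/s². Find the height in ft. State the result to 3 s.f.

0.0155 ft

Solving PE = m·g·h for h: h = PE/(m·g).
PE = 0.0179 kJ = 17.90 J; m = 853 lb = 386.9 kg; g = 9.810 m/s².
h = 0.004716 m
0.004716 m × (1 ft / 0.3048 m) = 0.01547 ft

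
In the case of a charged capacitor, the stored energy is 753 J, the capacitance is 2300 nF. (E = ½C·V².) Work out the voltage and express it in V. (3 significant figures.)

Rearranging E = ½C·V² for V: V = √(2E/C).
E = 753 J; C = 2300 nF = 2.300×10^-6 F.
V = 25589 V

25600 V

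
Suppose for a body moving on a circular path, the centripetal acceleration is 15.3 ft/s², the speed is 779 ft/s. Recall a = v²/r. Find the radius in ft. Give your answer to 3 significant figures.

39700 ft

Rearranging a = v²/r for r: r = v²/a.
a = 15.3 ft/s² = 4.663 m/s²; v = 779 ft/s = 237.4 m/s.
r = 12089 m
12089 m × (1 ft / 0.3048 m) = 39663 ft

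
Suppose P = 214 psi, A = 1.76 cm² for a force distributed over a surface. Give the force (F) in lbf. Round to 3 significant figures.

58.4 lbf

Solving P = F/A for F: F = P·A.
P = 214 psi = 1.475×10^6 Pa; A = 1.76 cm² = 1.760×10^-4 m².
F = 259.7 N
259.7 N × (1 lbf / 4.448 N) = 58.38 lbf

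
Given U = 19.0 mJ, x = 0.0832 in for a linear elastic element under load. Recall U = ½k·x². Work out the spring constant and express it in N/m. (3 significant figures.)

8510 N/m

Rearranging: k = 2U/x².
U = 19.0 mJ = 0.01900 J; x = 0.0832 in = 0.002113 m.
k = 8509 N/m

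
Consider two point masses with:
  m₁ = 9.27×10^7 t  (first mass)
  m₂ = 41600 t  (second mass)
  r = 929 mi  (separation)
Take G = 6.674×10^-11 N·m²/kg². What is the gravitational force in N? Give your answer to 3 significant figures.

Directly: F = Gm₁m₂/r².
m₁ = 9.27×10^7 t = 9.270×10^10 kg; m₂ = 41600 t = 4.160×10^7 kg; r = 929 mi = 1.495×10^6 m; G = 6.674×10^-11 N·m²/kg².
F = 1.151×10^-4 N  (the unit combination reduces to kg·m/s² = N)

1.15×10^-4 N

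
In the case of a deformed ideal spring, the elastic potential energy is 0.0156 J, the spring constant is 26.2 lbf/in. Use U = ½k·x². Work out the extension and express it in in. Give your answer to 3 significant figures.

0.103 in

Rearranging: x = √(2U/k).
U = 0.0156 J; k = 26.2 lbf/in = 4588 N/m.
x = 0.002608 m
0.002608 m × (1 in / 0.02540 m) = 0.1027 in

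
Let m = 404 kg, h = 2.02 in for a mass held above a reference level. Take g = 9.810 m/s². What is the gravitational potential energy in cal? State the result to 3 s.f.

Directly: PE = mgh.
m = 404 kg; h = 2.02 in = 0.05131 m; g = 9.810 m/s².
PE = 203.3 J
203.3 J × (1 cal / 4.184 J) = 48.60 cal

48.6 cal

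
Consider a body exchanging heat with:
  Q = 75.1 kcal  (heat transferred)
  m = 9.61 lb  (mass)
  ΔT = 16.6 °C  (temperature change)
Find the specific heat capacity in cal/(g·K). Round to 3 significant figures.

Rearranging Q = m·c·ΔT for c: c = Q/(m·ΔT).
Q = 75.1 kcal = 3.142×10^5 J; m = 9.61 lb = 4.359 kg; ΔT = 16.6 °C = 16.60 K.
c = 4342 J/(kg·K)
4342 J/(kg·K) × (1 cal/(g·K) / 4184 J/(kg·K)) = 1.038 cal/(g·K)

1.04 cal/(g·K)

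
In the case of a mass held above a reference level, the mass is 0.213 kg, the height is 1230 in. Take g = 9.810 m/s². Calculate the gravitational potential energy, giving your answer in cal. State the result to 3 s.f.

15.6 cal

PE is given directly by: PE = mgh.
m = 0.213 kg; h = 1230 in = 31.24 m; g = 9.810 m/s².
PE = 65.28 J
65.28 J × (1 cal / 4.184 J) = 15.60 cal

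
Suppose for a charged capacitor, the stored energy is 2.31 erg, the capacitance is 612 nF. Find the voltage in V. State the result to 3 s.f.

Solving E = ½C·V² for V: V = √(2E/C).
E = 2.31 erg = 2.310×10^-7 J; C = 612 nF = 6.120×10^-7 F.
V = 0.8689 V

0.869 V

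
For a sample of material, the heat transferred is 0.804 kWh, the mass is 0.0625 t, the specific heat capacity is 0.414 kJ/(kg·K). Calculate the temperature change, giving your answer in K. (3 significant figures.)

112 K

Rearranging: ΔT = Q/(m·c).
Q = 0.804 kWh = 2.894×10^6 J; m = 0.0625 t = 62.50 kg; c = 0.414 kJ/(kg·K) = 414.0 J/(kg·K).
ΔT = 111.9 K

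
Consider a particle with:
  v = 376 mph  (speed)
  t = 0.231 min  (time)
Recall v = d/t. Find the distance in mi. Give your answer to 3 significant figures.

Solving v = d/t for d: d = v·t.
v = 376 mph = 168.1 m/s; t = 0.231 min = 13.86 s.
d = 2330 m
2330 m × (1 mi / 1609 m) = 1.448 mi

1.45 mi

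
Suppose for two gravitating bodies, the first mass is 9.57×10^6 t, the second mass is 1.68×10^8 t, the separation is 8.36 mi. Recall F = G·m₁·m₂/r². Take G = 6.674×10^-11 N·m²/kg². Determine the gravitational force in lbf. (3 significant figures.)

Directly: F = Gm₁m₂/r².
m₁ = 9.57×10^6 t = 9.570×10^9 kg; m₂ = 1.68×10^8 t = 1.680×10^11 kg; r = 8.36 mi = 13454 m; G = 6.674×10^-11 N·m²/kg².
F = 592.8 N  (the unit combination reduces to kg·m/s² = N)
592.8 N × (1 lbf / 4.448 N) = 133.3 lbf

133 lbf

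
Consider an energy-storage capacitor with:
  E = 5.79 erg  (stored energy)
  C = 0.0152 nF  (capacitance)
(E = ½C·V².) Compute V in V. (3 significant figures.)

276 V

Solving E = ½C·V² for V: V = √(2E/C).
E = 5.79 erg = 5.790×10^-7 J; C = 0.0152 nF = 1.520×10^-11 F.
V = 276.0 V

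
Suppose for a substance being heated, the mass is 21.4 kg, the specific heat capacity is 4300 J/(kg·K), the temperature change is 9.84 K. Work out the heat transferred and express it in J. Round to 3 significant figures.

Directly: Q = mcΔT.
m = 21.4 kg; c = 4300 J/(kg·K); ΔT = 9.84 K.
Q = 9.055×10^5 J

9.05×10^5 J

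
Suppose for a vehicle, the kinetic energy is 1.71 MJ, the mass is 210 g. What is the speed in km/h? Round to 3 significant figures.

14500 km/h

Rearranging: v = √(2·KE/m).
KE = 1.71 MJ = 1.710×10^6 J; m = 210 g = 0.2100 kg.
v = 4036 m/s
4036 m/s × (1 km/h / 0.2778 m/s) = 14528 km/h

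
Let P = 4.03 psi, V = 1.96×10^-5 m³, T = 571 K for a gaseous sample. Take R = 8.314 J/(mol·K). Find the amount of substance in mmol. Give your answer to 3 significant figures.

0.115 mmol

From the ideal-gas law: n = PV/(RT).
P = 4.03 psi = 27786 Pa; V = 1.96×10^-5 m³; T = 571 K; R = 8.314 J/(mol·K).
n = 1.147×10^-4 mol
1.147×10^-4 mol × (1 mmol / 0.001000 mol) = 0.1147 mmol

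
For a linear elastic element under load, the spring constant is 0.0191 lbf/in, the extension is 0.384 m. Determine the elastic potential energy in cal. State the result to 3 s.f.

U is given directly by: U = ½kx².
k = 0.0191 lbf/in = 3.345 N/m; x = 0.384 m.
U = 0.2466 J  (the unit combination reduces to kg·m²/s² = J)
0.2466 J × (1 cal / 4.184 J) = 0.05894 cal

0.0589 cal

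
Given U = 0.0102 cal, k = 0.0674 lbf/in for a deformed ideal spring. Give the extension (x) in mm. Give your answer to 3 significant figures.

Rearranging U = ½k·x² for x: x = √(2U/k).
U = 0.0102 cal = 0.04268 J; k = 0.0674 lbf/in = 11.80 N/m.
x = 0.08504 m
0.08504 m × (1 mm / 0.001000 m) = 85.04 mm

85.0 mm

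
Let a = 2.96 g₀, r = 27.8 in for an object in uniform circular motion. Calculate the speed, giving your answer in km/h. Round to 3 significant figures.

16.3 km/h

Rearranging a = v²/r for v: v = √(a·r).
a = 2.96 g₀ = 29.03 m/s²; r = 27.8 in = 0.7061 m.
v = 4.527 m/s
4.527 m/s × (1 km/h / 0.2778 m/s) = 16.30 km/h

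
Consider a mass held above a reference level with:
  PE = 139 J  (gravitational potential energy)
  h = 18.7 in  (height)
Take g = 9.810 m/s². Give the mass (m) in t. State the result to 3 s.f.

0.0298 t

Rearranging: m = PE/(g·h).
PE = 139 J; h = 18.7 in = 0.4750 m; g = 9.810 m/s².
m = 29.83 kg
29.83 kg × (1 t / 1000 kg) = 0.02983 t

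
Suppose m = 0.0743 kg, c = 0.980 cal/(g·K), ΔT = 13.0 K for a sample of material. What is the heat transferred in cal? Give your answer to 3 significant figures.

947 cal

Directly: Q = mcΔT.
m = 0.0743 kg; c = 0.980 cal/(g·K) = 4100 J/(kg·K); ΔT = 13.0 K.
Q = 3960 J  (the unit combination reduces to kg·m²/s² = J)
3960 J × (1 cal / 4.184 J) = 946.6 cal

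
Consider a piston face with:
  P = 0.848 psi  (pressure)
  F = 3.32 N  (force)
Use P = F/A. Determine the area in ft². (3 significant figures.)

Rearranging: A = F/P.
P = 0.848 psi = 5847 Pa; F = 3.32 N.
A = 5.678×10^-4 m²
5.678×10^-4 m² × (1 ft² / 0.09290 m²) = 0.006112 ft²

0.00611 ft²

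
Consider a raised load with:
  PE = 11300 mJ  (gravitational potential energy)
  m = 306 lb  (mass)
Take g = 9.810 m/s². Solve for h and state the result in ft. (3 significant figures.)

Rearranging: h = PE/(m·g).
PE = 11300 mJ = 11.30 J; m = 306 lb = 138.8 kg; g = 9.810 m/s².
h = 0.008299 m
0.008299 m × (1 ft / 0.3048 m) = 0.02723 ft

0.0272 ft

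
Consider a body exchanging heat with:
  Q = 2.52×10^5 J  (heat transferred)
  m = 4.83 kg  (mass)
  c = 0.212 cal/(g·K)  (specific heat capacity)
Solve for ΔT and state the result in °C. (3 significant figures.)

58.8 °C

Rearranging: ΔT = Q/(m·c).
Q = 2.52×10^5 J; m = 4.83 kg; c = 0.212 cal/(g·K) = 887.0 J/(kg·K).
ΔT = 58.82 K
Since 1 °C = 1 K, 58.82 °C.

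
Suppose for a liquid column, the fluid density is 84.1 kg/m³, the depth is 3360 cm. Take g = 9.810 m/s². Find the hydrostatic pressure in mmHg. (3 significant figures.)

Directly: P = ρgh.
ρ = 84.1 kg/m³; h = 3360 cm = 33.60 m; g = 9.810 m/s².
P = 27721 Pa
27721 Pa × (1 mmHg / 133.3 Pa) = 207.9 mmHg

208 mmHg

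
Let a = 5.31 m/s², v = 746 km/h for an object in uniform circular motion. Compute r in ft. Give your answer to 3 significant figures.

26500 ft

Rearranging: r = v²/a.
a = 5.31 m/s²; v = 746 km/h = 207.2 m/s.
r = 8087 m
8087 m × (1 ft / 0.3048 m) = 26532 ft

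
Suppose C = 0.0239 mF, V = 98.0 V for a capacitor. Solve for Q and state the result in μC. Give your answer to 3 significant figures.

2340 μC

Solving C = Q/V for Q: Q = CV.
C = 0.0239 mF = 2.390×10^-5 F; V = 98.0 V.
Q = 0.002342 C  (the unit combination reduces to A·s = C)
0.002342 C × (1 μC / 1.000×10^-6 C) = 2342 μC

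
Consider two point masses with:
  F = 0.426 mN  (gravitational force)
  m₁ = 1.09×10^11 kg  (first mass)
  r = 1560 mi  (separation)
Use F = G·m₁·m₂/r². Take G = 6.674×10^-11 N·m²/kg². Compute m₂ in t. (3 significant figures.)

3.69×10^5 t

From Newton's law of gravitation: m₂ = F·r²/(G·m₁).
F = 0.426 mN = 4.260×10^-4 N; m₁ = 1.09×10^11 kg; r = 1560 mi = 2.511×10^6 m; G = 6.674×10^-11 N·m²/kg².
m₂ = 3.691×10^8 kg
3.691×10^8 kg × (1 t / 1000 kg) = 3.691×10^5 t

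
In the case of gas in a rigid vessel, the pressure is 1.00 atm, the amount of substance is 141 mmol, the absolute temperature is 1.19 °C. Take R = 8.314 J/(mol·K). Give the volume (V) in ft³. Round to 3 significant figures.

0.112 ft³

From the ideal-gas law: V = nRT/P.
P = 1.00 atm = 1.013×10^5 Pa; n = 141 mmol = 0.1410 mol; T = 1.19 °C = 274.3 K; R = 8.314 J/(mol·K).
V = 0.003174 m³
0.003174 m³ × (1 ft³ / 0.02832 m³) = 0.1121 ft³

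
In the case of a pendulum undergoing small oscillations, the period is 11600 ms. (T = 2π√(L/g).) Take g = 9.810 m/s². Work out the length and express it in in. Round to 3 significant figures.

Rearranging T = 2π√(L/g) for L: L = g·(T/2π)².
T = 11600 ms = 11.60 s; g = 9.810 m/s².
L = 33.44 m
33.44 m × (1 in / 0.02540 m) = 1316 in

1320 in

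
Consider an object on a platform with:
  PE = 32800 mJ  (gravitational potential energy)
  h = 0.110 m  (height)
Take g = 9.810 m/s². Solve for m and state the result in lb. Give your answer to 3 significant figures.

Solving PE = m·g·h for m: m = PE/(g·h).
PE = 32800 mJ = 32.80 J; h = 0.110 m; g = 9.810 m/s².
m = 30.40 kg
30.40 kg × (1 lb / 0.4536 kg) = 67.01 lb

67.0 lb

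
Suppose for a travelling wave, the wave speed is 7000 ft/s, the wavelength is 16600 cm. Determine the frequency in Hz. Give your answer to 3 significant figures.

12.9 Hz

Rearranging v = f·λ for f: f = v/λ.
v = 7000 ft/s = 2134 m/s; λ = 16600 cm = 166.0 m.
f = 12.85 Hz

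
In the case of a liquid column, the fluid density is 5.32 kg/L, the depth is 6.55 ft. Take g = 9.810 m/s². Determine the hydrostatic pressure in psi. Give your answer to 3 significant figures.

P is given directly by: P = ρgh.
ρ = 5.32 kg/L = 5320 kg/m³; h = 6.55 ft = 1.996 m; g = 9.810 m/s².
P = 1.042×10^5 Pa  (the unit combination reduces to kg/(m·s²) = Pa)
1.042×10^5 Pa × (1 psi / 6895 Pa) = 15.11 psi

15.1 psi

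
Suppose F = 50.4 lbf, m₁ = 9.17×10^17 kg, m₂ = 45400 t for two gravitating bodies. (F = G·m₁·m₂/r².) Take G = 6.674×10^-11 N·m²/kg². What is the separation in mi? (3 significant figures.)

2190 mi

From Newton's law of gravitation: r = √(G·m₁m₂/F).
F = 50.4 lbf = 224.2 N; m₁ = 9.17×10^17 kg; m₂ = 45400 t = 4.540×10^7 kg; G = 6.674×10^-11 N·m²/kg².
r = 3.520×10^6 m
3.520×10^6 m × (1 mi / 1609 m) = 2188 mi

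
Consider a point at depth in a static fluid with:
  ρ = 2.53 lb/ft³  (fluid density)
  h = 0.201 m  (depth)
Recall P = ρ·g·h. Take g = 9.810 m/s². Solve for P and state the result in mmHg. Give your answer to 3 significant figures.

P is given directly by: P = ρgh.
ρ = 2.53 lb/ft³ = 40.53 kg/m³; h = 0.201 m; g = 9.810 m/s².
P = 79.91 Pa
79.91 Pa × (1 mmHg / 133.3 Pa) = 0.5994 mmHg

0.599 mmHg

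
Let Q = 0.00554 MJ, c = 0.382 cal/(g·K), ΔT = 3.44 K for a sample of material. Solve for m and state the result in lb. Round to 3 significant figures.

Rearranging: m = Q/(c·ΔT).
Q = 0.00554 MJ = 5540 J; c = 0.382 cal/(g·K) = 1598 J/(kg·K); ΔT = 3.44 K.
m = 1.008 kg
1.008 kg × (1 lb / 0.4536 kg) = 2.221 lb

2.22 lb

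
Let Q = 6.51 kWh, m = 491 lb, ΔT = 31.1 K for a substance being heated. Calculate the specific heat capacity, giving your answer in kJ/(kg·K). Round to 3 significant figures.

Rearranging Q = m·c·ΔT for c: c = Q/(m·ΔT).
Q = 6.51 kWh = 2.344×10^7 J; m = 491 lb = 222.7 kg; ΔT = 31.1 K.
c = 3384 J/(kg·K)
3384 J/(kg·K) × (1 kJ/(kg·K) / 1000 J/(kg·K)) = 3.384 kJ/(kg·K)

3.38 kJ/(kg·K)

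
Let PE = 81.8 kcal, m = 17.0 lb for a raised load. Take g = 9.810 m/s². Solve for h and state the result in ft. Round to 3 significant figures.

Solving PE = m·g·h for h: h = PE/(m·g).
PE = 81.8 kcal = 3.423×10^5 J; m = 17.0 lb = 7.711 kg; g = 9.810 m/s².
h = 4524 m
4524 m × (1 ft / 0.3048 m) = 14844 ft

14800 ft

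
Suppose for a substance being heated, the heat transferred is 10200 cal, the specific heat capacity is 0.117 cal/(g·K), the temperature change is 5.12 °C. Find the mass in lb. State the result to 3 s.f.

37.5 lb

Rearranging: m = Q/(c·ΔT).
Q = 10200 cal = 42677 J; c = 0.117 cal/(g·K) = 489.5 J/(kg·K); ΔT = 5.12 °C = 5.120 K.
m = 17.03 kg
17.03 kg × (1 lb / 0.4536 kg) = 37.54 lb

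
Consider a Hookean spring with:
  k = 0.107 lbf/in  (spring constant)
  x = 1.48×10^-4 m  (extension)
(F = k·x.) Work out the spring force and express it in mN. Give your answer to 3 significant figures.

F is given directly by: F = kx.
k = 0.107 lbf/in = 18.74 N/m; x = 1.48×10^-4 m.
F = 0.002773 N
0.002773 N × (1 mN / 0.001000 N) = 2.773 mN

2.77 mN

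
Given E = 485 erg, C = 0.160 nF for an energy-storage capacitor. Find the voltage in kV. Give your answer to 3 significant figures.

Rearranging E = ½C·V² for V: V = √(2E/C).
E = 485 erg = 4.850×10^-5 J; C = 0.160 nF = 1.600×10^-10 F.
V = 778.6 V  (the unit combination reduces to kg·m²/(A·s³) = V)
778.6 V × (1 kV / 1000 V) = 0.7786 kV

0.779 kV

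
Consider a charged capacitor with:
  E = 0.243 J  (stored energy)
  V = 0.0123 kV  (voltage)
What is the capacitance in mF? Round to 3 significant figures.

Rearranging: C = 2E/V².
E = 0.243 J; V = 0.0123 kV = 12.30 V.
C = 0.003212 F
0.003212 F × (1 mF / 0.001000 F) = 3.212 mF

3.21 mF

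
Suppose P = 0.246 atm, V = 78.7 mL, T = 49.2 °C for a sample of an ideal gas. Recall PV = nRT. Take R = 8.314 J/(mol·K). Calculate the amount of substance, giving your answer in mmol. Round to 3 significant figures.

0.732 mmol

Rearranging: n = PV/(RT).
P = 0.246 atm = 24926 Pa; V = 78.7 mL = 7.870×10^-5 m³; T = 49.2 °C = 322.3 K; R = 8.314 J/(mol·K).
n = 7.320×10^-4 mol
7.320×10^-4 mol × (1 mmol / 0.001000 mol) = 0.7320 mmol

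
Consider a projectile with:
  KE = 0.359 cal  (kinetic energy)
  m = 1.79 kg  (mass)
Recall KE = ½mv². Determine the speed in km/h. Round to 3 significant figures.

4.66 km/h

Rearranging KE = ½mv² for v: v = √(2·KE/m).
KE = 0.359 cal = 1.502 J; m = 1.79 kg.
v = 1.295 m/s
1.295 m/s × (1 km/h / 0.2778 m/s) = 4.664 km/h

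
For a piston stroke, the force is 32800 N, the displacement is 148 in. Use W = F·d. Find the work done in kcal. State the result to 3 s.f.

29.5 kcal

Directly: W = F·d.
F = 32800 N; d = 148 in = 3.759 m.
W = 1.233×10^5 J
1.233×10^5 J × (1 kcal / 4184 J) = 29.47 kcal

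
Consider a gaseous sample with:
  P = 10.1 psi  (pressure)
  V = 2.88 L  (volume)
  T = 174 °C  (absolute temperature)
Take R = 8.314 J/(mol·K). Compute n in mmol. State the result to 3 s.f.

53.9 mmol

From the ideal-gas law: n = PV/(RT).
P = 10.1 psi = 69637 Pa; V = 2.88 L = 0.002880 m³; T = 174 °C = 447.1 K; R = 8.314 J/(mol·K).
n = 0.05395 mol
0.05395 mol × (1 mmol / 0.001000 mol) = 53.95 mmol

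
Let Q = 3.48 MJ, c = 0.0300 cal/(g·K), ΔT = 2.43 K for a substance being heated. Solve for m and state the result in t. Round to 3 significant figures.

Rearranging Q = m·c·ΔT for m: m = Q/(c·ΔT).
Q = 3.48 MJ = 3.480×10^6 J; c = 0.0300 cal/(g·K) = 125.5 J/(kg·K); ΔT = 2.43 K.
m = 11409 kg
11409 kg × (1 t / 1000 kg) = 11.41 t

11.4 t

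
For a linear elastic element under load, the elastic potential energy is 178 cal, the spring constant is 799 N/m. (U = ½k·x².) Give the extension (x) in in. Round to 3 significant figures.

Rearranging: x = √(2U/k).
U = 178 cal = 744.8 J; k = 799 N/m.
x = 1.365 m
1.365 m × (1 in / 0.02540 m) = 53.75 in

53.8 in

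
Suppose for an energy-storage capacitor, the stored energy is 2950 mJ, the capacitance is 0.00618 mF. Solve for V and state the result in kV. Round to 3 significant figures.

0.977 kV

Rearranging: V = √(2E/C).
E = 2950 mJ = 2.950 J; C = 0.00618 mF = 6.180×10^-6 F.
V = 977.1 V  (the unit combination reduces to kg·m²/(A·s³) = V)
977.1 V × (1 kV / 1000 V) = 0.9771 kV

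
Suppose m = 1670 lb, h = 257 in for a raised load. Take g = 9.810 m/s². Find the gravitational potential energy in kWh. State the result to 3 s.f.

0.0135 kWh

PE is given directly by: PE = mgh.
m = 1670 lb = 757.5 kg; h = 257 in = 6.528 m; g = 9.810 m/s².
PE = 48509 J
48509 J × (1 kWh / 3.600×10^6 J) = 0.01347 kWh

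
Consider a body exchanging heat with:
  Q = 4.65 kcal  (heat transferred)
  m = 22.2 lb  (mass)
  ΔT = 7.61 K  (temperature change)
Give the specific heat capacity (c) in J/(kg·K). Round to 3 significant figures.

254 J/(kg·K)

Rearranging Q = m·c·ΔT for c: c = Q/(m·ΔT).
Q = 4.65 kcal = 19456 J; m = 22.2 lb = 10.07 kg; ΔT = 7.61 K.
c = 253.9 J/(kg·K)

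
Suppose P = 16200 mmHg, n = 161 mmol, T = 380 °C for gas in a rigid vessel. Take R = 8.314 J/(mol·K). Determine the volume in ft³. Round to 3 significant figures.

0.0143 ft³

From the ideal-gas law: V = nRT/P.
P = 16200 mmHg = 2.160×10^6 Pa; n = 161 mmol = 0.1610 mol; T = 380 °C = 653.1 K; R = 8.314 J/(mol·K).
V = 4.048×10^-4 m³
4.048×10^-4 m³ × (1 ft³ / 0.02832 m³) = 0.01430 ft³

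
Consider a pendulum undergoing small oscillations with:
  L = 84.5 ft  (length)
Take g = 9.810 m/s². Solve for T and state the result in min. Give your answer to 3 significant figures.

Directly: T = 2π√(L/g).
L = 84.5 ft = 25.76 m; g = 9.810 m/s².
T = 10.18 s
10.18 s × (1 min / 60.00 s) = 0.1697 min

0.170 min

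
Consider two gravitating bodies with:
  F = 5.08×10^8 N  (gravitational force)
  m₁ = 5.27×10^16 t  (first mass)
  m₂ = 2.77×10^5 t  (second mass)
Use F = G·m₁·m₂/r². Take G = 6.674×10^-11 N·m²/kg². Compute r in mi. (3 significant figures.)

27.2 mi

From Newton's law of gravitation: r = √(G·m₁m₂/F).
F = 5.08×10^8 N; m₁ = 5.27×10^16 t = 5.270×10^19 kg; m₂ = 2.77×10^5 t = 2.770×10^8 kg; G = 6.674×10^-11 N·m²/kg².
r = 43793 m
43793 m × (1 mi / 1609 m) = 27.21 mi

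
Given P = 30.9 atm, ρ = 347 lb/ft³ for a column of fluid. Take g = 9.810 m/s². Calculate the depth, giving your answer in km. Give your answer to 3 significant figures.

Rearranging P = ρ·g·h for h: h = P/(ρ·g).
P = 30.9 atm = 3.131×10^6 Pa; ρ = 347 lb/ft³ = 5558 kg/m³; g = 9.810 m/s².
h = 57.42 m
57.42 m × (1 km / 1000 m) = 0.05742 km

0.0574 km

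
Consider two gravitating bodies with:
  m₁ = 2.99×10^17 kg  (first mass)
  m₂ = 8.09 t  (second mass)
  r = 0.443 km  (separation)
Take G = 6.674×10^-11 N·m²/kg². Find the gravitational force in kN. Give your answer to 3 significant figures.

From Newton's law of gravitation: F = Gm₁m₂/r².
m₁ = 2.99×10^17 kg; m₂ = 8.09 t = 8090 kg; r = 0.443 km = 443.0 m; G = 6.674×10^-11 N·m²/kg².
F = 8.226×10^5 N  (the unit combination reduces to kg·m/s² = N)
8.226×10^5 N × (1 kN / 1000 N) = 822.6 kN

823 kN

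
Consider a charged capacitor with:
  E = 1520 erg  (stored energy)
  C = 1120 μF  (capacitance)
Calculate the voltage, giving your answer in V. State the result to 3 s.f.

Rearranging: V = √(2E/C).
E = 1520 erg = 1.520×10^-4 J; C = 1120 μF = 0.001120 F.
V = 0.5210 V  (the unit combination reduces to kg·m²/(A·s³) = V)

0.521 V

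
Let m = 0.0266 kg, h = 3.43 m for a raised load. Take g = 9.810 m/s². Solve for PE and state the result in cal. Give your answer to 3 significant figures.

Directly: PE = mgh.
m = 0.0266 kg; h = 3.43 m; g = 9.810 m/s².
PE = 0.8950 J
0.8950 J × (1 cal / 4.184 J) = 0.2139 cal

0.214 cal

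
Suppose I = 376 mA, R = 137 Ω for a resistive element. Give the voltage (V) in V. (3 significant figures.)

51.5 V

Directly: V = IR.
I = 376 mA = 0.3760 A; R = 137 Ω.
V = 51.51 V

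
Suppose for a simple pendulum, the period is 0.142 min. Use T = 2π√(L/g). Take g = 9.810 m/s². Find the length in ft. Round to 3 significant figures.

Rearranging: L = g·(T/2π)².
T = 0.142 min = 8.520 s; g = 9.810 m/s².
L = 18.04 m
18.04 m × (1 ft / 0.3048 m) = 59.18 ft

59.2 ft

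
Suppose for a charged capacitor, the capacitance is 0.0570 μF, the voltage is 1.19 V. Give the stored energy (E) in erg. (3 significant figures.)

0.404 erg

Directly: E = ½CV².
C = 0.0570 μF = 5.700×10^-8 F; V = 1.19 V.
E = 4.036×10^-8 J
4.036×10^-8 J × (1 erg / 1.000×10^-7 J) = 0.4036 erg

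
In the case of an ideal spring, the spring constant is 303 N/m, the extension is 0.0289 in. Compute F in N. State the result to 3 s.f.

0.222 N

F is given directly by: F = kx.
k = 303 N/m; x = 0.0289 in = 7.341×10^-4 m.
F = 0.2224 N  (the unit combination reduces to kg·m/s² = N)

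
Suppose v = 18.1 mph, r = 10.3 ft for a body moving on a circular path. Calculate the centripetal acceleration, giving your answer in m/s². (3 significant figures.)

a is given directly by: a = v²/r.
v = 18.1 mph = 8.091 m/s; r = 10.3 ft = 3.139 m.
a = 20.85 m/s²

20.9 m/s²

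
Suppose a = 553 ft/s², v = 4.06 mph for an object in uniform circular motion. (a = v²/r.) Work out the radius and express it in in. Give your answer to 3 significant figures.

0.769 in

Rearranging: r = v²/a.
a = 553 ft/s² = 168.6 m/s²; v = 4.06 mph = 1.815 m/s.
r = 0.01954 m
0.01954 m × (1 in / 0.02540 m) = 0.7694 in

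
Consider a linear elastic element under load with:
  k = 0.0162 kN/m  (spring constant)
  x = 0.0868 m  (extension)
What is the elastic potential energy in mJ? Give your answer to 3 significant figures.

61.0 mJ

U is given directly by: U = ½kx².
k = 0.0162 kN/m = 16.20 N/m; x = 0.0868 m.
U = 0.06103 J  (the unit combination reduces to kg·m²/s² = J)
0.06103 J × (1 mJ / 0.001000 J) = 61.03 mJ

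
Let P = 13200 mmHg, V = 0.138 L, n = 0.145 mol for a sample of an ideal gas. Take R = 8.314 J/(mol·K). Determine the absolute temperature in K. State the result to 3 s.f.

Rearranging: T = PV/(nR).
P = 13200 mmHg = 1.760×10^6 Pa; V = 0.138 L = 1.380×10^-4 m³; n = 0.145 mol; R = 8.314 J/(mol·K).
T = 201.5 K

201 K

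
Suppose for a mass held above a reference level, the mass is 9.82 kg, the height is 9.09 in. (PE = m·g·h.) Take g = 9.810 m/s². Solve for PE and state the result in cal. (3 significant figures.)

5.32 cal

PE is given directly by: PE = mgh.
m = 9.82 kg; h = 9.09 in = 0.2309 m; g = 9.810 m/s².
PE = 22.24 J  (the unit combination reduces to kg·m²/s² = J)
22.24 J × (1 cal / 4.184 J) = 5.316 cal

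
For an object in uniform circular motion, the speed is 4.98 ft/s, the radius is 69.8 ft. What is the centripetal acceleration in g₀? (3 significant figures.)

a is given directly by: a = v²/r.
v = 4.98 ft/s = 1.518 m/s; r = 69.8 ft = 21.28 m.
a = 0.1083 m/s²
0.1083 m/s² × (1 g₀ / 9.807 m/s²) = 0.01104 g₀

0.0110 g₀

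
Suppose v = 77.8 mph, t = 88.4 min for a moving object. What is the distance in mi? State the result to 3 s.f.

115 mi

Solving v = d/t for d: d = v·t.
v = 77.8 mph = 34.78 m/s; t = 88.4 min = 5304 s.
d = 1.845×10^5 m
1.845×10^5 m × (1 mi / 1609 m) = 114.6 mi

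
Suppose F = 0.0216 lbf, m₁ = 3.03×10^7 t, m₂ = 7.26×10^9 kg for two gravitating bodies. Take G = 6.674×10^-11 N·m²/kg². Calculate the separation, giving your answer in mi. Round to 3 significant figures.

243 mi

From Newton's law of gravitation: r = √(G·m₁m₂/F).
F = 0.0216 lbf = 0.09608 N; m₁ = 3.03×10^7 t = 3.030×10^10 kg; m₂ = 7.26×10^9 kg; G = 6.674×10^-11 N·m²/kg².
r = 3.909×10^5 m
3.909×10^5 m × (1 mi / 1609 m) = 242.9 mi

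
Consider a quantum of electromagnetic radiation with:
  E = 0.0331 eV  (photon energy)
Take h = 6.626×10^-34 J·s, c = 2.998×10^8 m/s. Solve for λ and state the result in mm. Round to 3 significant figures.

Rearranging: λ = hc/E.
E = 0.0331 eV = 5.303×10^-21 J; h = 6.626×10^-34 J·s; c = 2.998×10^8 m/s.
λ = 3.746×10^-5 m
3.746×10^-5 m × (1 mm / 0.001000 m) = 0.03746 mm

0.0375 mm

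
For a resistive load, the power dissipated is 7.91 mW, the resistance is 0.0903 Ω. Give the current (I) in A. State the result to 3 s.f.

Solving P = I²R for I: I = √(P/R).
P = 7.91 mW = 0.007910 W; R = 0.0903 Ω.
I = 0.2960 A

0.296 A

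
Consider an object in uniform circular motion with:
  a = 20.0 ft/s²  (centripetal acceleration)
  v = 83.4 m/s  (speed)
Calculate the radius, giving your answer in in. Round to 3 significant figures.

44900 in

Solving a = v²/r for r: r = v²/a.
a = 20.0 ft/s² = 6.096 m/s²; v = 83.4 m/s.
r = 1141 m
1141 m × (1 in / 0.02540 m) = 44921 in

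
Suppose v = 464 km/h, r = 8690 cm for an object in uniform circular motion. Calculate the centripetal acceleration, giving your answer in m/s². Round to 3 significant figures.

191 m/s²

a is given directly by: a = v²/r.
v = 464 km/h = 128.9 m/s; r = 8690 cm = 86.90 m.
a = 191.2 m/s²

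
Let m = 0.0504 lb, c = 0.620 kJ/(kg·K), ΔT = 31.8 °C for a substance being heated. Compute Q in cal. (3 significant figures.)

Directly: Q = mcΔT.
m = 0.0504 lb = 0.02286 kg; c = 0.620 kJ/(kg·K) = 620.0 J/(kg·K); ΔT = 31.8 °C = 31.80 K.
Q = 450.7 J
450.7 J × (1 cal / 4.184 J) = 107.7 cal

108 cal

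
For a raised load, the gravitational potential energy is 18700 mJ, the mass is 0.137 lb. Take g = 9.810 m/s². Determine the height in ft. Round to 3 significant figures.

Rearranging PE = m·g·h for h: h = PE/(m·g).
PE = 18700 mJ = 18.70 J; m = 0.137 lb = 0.06214 kg; g = 9.810 m/s².
h = 30.68 m
30.68 m × (1 ft / 0.3048 m) = 100.6 ft

101 ft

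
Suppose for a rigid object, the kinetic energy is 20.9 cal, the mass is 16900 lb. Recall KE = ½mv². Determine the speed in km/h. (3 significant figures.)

0.544 km/h

Rearranging KE = ½mv² for v: v = √(2·KE/m).
KE = 20.9 cal = 87.45 J; m = 16900 lb = 7666 kg.
v = 0.1510 m/s
0.1510 m/s × (1 km/h / 0.2778 m/s) = 0.5438 km/h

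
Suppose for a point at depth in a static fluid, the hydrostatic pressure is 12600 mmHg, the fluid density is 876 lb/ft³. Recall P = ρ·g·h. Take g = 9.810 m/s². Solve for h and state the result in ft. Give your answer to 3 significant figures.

40.0 ft

Solving P = ρ·g·h for h: h = P/(ρ·g).
P = 12600 mmHg = 1.680×10^6 Pa; ρ = 876 lb/ft³ = 14032 kg/m³; g = 9.810 m/s².
h = 12.20 m
12.20 m × (1 ft / 0.3048 m) = 40.04 ft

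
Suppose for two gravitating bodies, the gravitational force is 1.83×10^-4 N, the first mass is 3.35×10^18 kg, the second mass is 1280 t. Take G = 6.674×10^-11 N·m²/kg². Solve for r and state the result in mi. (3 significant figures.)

From Newton's law of gravitation: r = √(G·m₁m₂/F).
F = 1.83×10^-4 N; m₁ = 3.35×10^18 kg; m₂ = 1280 t = 1.280×10^6 kg; G = 6.674×10^-11 N·m²/kg².
r = 1.251×10^9 m
1.251×10^9 m × (1 mi / 1609 m) = 7.770×10^5 mi

7.77×10^5 mi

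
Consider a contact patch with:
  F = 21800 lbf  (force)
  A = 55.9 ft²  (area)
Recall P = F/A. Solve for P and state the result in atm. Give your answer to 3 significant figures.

Directly: P = F/A.
F = 21800 lbf = 96971 N; A = 55.9 ft² = 5.193 m².
P = 18672 Pa  (the unit combination reduces to kg/(m·s²) = Pa)
18672 Pa × (1 atm / 1.013×10^5 Pa) = 0.1843 atm

0.184 atm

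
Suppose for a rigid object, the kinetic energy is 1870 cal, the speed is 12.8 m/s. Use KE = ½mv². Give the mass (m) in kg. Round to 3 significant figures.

95.5 kg

Solving KE = ½mv² for m: m = 2·KE/v².
KE = 1870 cal = 7824 J; v = 12.8 m/s.
m = 95.51 kg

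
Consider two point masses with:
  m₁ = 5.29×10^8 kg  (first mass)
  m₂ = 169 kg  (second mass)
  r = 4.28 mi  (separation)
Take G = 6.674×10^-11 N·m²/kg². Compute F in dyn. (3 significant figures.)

0.0126 dyn

From Newton's law of gravitation: F = Gm₁m₂/r².
m₁ = 5.29×10^8 kg; m₂ = 169 kg; r = 4.28 mi = 6888 m; G = 6.674×10^-11 N·m²/kg².
F = 1.258×10^-7 N  (the unit combination reduces to kg·m/s² = N)
1.258×10^-7 N × (1 dyn / 1.000×10^-5 N) = 0.01258 dyn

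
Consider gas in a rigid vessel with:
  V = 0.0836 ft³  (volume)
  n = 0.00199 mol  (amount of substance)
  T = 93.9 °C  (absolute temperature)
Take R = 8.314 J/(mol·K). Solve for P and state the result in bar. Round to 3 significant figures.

Directly: P = nRT/V.
V = 0.0836 ft³ = 0.002367 m³; n = 0.00199 mol; T = 93.9 °C = 367.0 K; R = 8.314 J/(mol·K).
P = 2565 Pa
2565 Pa × (1 bar / 1.000×10^5 Pa) = 0.02565 bar

0.0257 bar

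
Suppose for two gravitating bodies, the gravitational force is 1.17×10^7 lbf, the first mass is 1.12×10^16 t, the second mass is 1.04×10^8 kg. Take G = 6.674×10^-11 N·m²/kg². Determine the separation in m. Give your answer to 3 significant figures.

From Newton's law of gravitation: r = √(G·m₁m₂/F).
F = 1.17×10^7 lbf = 5.204×10^7 N; m₁ = 1.12×10^16 t = 1.120×10^19 kg; m₂ = 1.04×10^8 kg; G = 6.674×10^-11 N·m²/kg².
r = 38649 m

38600 m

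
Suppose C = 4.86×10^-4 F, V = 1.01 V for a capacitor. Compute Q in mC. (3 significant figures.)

Rearranging: Q = CV.
C = 4.86×10^-4 F; V = 1.01 V.
Q = 4.909×10^-4 C
4.909×10^-4 C × (1 mC / 0.001000 C) = 0.4909 mC

0.491 mC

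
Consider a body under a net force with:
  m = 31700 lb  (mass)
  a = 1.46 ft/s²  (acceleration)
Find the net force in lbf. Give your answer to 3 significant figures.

F is given directly by: F = m·a.
m = 31700 lb = 14379 kg; a = 1.46 ft/s² = 0.4450 m/s².
F = 6399 N  (the unit combination reduces to kg·m/s² = N)
6399 N × (1 lbf / 4.448 N) = 1438 lbf

1440 lbf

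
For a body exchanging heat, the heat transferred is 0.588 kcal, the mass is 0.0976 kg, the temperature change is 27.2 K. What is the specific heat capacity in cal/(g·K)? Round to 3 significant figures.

Solving Q = m·c·ΔT for c: c = Q/(m·ΔT).
Q = 0.588 kcal = 2460 J; m = 0.0976 kg; ΔT = 27.2 K.
c = 926.7 J/(kg·K)
926.7 J/(kg·K) × (1 cal/(g·K) / 4184 J/(kg·K)) = 0.2215 cal/(g·K)

0.221 cal/(g·K)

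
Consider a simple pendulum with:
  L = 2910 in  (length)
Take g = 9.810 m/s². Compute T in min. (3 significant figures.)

0.287 min

T is given directly by: T = 2π√(L/g).
L = 2910 in = 73.91 m; g = 9.810 m/s².
T = 17.25 s
17.25 s × (1 min / 60.00 s) = 0.2874 min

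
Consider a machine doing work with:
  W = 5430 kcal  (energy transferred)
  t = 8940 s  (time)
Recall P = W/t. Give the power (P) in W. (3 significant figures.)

Directly: P = W/t.
W = 5430 kcal = 2.272×10^7 J; t = 8940 s.
P = 2541 W  (the unit combination reduces to kg·m²/s³ = W)

2540 W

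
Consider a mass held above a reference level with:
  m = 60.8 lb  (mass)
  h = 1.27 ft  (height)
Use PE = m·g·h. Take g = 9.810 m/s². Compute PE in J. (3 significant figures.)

Directly: PE = mgh.
m = 60.8 lb = 27.58 kg; h = 1.27 ft = 0.3871 m; g = 9.810 m/s².
PE = 104.7 J

105 J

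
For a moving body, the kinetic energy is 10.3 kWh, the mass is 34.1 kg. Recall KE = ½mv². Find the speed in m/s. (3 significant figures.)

1470 m/s

Rearranging KE = ½mv² for v: v = √(2·KE/m).
KE = 10.3 kWh = 3.708×10^7 J; m = 34.1 kg.
v = 1475 m/s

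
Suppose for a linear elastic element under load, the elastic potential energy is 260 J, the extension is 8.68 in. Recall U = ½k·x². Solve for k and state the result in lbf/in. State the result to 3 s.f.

Solving U = ½k·x² for k: k = 2U/x².
U = 260 J; x = 8.68 in = 0.2205 m.
k = 10698 N/m
10698 N/m × (1 lbf/in / 175.1 N/m) = 61.09 lbf/in

61.1 lbf/in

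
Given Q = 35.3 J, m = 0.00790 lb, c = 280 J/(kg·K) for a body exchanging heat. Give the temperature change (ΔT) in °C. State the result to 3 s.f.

Rearranging: ΔT = Q/(m·c).
Q = 35.3 J; m = 0.00790 lb = 0.003583 kg; c = 280 J/(kg·K).
ΔT = 35.18 K
Since 1 °C = 1 K, 35.18 °C.

35.2 °C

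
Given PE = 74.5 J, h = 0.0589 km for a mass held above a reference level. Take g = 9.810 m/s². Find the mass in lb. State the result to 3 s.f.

0.284 lb

Solving PE = m·g·h for m: m = PE/(g·h).
PE = 74.5 J; h = 0.0589 km = 58.90 m; g = 9.810 m/s².
m = 0.1289 kg
0.1289 kg × (1 lb / 0.4536 kg) = 0.2843 lb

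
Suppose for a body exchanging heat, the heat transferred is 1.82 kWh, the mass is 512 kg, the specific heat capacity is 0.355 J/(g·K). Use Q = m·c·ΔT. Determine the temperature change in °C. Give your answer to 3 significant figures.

Rearranging Q = m·c·ΔT for ΔT: ΔT = Q/(m·c).
Q = 1.82 kWh = 6.552×10^6 J; m = 512 kg; c = 0.355 J/(g·K) = 355.0 J/(kg·K).
ΔT = 36.05 K
Since 1 °C = 1 K, 36.05 °C.

36.0 °C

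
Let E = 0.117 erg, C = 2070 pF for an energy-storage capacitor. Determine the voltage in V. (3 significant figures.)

Rearranging: V = √(2E/C).
E = 0.117 erg = 1.170×10^-8 J; C = 2070 pF = 2.070×10^-9 F.
V = 3.362 V  (the unit combination reduces to kg·m²/(A·s³) = V)

3.36 V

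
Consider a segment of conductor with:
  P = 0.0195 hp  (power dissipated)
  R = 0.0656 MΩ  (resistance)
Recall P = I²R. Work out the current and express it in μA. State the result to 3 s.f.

Rearranging: I = √(P/R).
P = 0.0195 hp = 14.54 W; R = 0.0656 MΩ = 65600 Ω.
I = 0.01489 A
0.01489 A × (1 μA / 1.000×10^-6 A) = 14888 μA

14900 μA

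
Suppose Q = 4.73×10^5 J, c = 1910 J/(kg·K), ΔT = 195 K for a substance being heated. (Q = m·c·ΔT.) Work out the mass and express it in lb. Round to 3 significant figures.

2.80 lb

Rearranging: m = Q/(c·ΔT).
Q = 4.73×10^5 J; c = 1910 J/(kg·K); ΔT = 195 K.
m = 1.270 kg
1.270 kg × (1 lb / 0.4536 kg) = 2.800 lb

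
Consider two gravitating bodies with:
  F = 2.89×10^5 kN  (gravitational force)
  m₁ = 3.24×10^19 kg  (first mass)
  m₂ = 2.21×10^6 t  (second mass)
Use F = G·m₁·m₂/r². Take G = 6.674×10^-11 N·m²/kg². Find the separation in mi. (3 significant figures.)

79.9 mi

From Newton's law of gravitation: r = √(G·m₁m₂/F).
F = 2.89×10^5 kN = 2.890×10^8 N; m₁ = 3.24×10^19 kg; m₂ = 2.21×10^6 t = 2.210×10^9 kg; G = 6.674×10^-11 N·m²/kg².
r = 1.286×10^5 m
1.286×10^5 m × (1 mi / 1609 m) = 79.90 mi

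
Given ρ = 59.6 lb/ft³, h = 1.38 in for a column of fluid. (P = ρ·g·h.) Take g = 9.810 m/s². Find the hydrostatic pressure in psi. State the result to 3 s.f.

0.0476 psi

Directly: P = ρgh.
ρ = 59.6 lb/ft³ = 954.7 kg/m³; h = 1.38 in = 0.03505 m; g = 9.810 m/s².
P = 328.3 Pa
328.3 Pa × (1 psi / 6895 Pa) = 0.04761 psi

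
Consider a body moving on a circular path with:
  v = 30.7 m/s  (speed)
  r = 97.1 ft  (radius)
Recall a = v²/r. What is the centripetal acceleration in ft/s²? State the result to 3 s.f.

104 ft/s²

Directly: a = v²/r.
v = 30.7 m/s; r = 97.1 ft = 29.60 m.
a = 31.85 m/s²
31.85 m/s² × (1 ft/s² / 0.3048 m/s²) = 104.5 ft/s²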